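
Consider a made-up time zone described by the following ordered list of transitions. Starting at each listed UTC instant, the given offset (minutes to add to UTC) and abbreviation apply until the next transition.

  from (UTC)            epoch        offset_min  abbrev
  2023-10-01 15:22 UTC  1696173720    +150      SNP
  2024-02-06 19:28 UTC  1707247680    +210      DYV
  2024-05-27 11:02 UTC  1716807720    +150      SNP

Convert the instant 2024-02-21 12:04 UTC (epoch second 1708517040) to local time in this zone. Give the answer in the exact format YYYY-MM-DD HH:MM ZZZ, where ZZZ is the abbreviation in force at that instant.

Query: 2024-02-21 12:04 UTC
Rule 2/3 (DYV, +03:30): 2024-02-06 19:28 UTC ≤ query < 2024-05-27 11:02 UTC
12·60 + 4 + 210 = 934 min
934 = 0·1440 + 934; 934 = 15·60 + 34 → 15:34, same day
→ 2024-02-21 15:34 DYV

2024-02-21 15:34 DYV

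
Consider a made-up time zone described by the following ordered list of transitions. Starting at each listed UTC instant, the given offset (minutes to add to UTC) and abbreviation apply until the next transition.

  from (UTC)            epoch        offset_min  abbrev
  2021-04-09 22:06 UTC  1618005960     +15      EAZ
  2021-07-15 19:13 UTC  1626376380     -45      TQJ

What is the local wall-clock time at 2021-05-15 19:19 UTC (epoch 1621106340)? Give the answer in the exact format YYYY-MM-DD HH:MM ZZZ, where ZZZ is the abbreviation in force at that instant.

2021-05-15 19:34 EAZ

Query: 2021-05-15 19:19 UTC
Rule 1/2 (EAZ, +00:15): 2021-04-09 22:06 UTC ≤ query < 2021-07-15 19:13 UTC
19·60 + 19 + 15 = 1174 min
1174 = 0·1440 + 1174; 1174 = 19·60 + 34 → 19:34, same day
→ 2021-05-15 19:34 EAZ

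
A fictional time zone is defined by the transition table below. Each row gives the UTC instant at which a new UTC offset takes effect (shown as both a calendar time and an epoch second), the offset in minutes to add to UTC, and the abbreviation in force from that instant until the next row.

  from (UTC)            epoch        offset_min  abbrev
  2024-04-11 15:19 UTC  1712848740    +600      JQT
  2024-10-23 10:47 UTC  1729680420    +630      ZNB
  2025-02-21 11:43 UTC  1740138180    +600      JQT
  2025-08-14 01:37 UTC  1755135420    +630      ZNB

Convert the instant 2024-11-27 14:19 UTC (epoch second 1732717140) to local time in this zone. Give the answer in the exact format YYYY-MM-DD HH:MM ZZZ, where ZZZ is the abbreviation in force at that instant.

Query: 2024-11-27 14:19 UTC
Rule 2/4 (ZNB, +10:30): 2024-10-23 10:47 UTC ≤ query < 2025-02-21 11:43 UTC
14·60 + 19 + 630 = 1489 min
1489 = 1·1440 + 49; 49 = 0·60 + 49 → 00:49, 2024-11-27 + 1 day = 2024-11-28
→ 2024-11-28 00:49 ZNB

2024-11-28 00:49 ZNB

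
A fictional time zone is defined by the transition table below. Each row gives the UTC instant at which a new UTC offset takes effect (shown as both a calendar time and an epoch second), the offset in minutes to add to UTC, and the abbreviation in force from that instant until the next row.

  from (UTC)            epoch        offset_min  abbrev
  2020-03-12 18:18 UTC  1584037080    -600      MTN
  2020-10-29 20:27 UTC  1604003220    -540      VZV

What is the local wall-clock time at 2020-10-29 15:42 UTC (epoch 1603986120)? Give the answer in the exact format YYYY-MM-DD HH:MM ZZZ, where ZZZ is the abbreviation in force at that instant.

Query: 2020-10-29 15:42 UTC
Rule 1/2 (MTN, -10:00): 2020-03-12 18:18 UTC ≤ query < 2020-10-29 20:27 UTC
15·60 + 42 - 600 = 342 min
342 = 0·1440 + 342; 342 = 5·60 + 42 → 05:42, same day
→ 2020-10-29 05:42 MTN

2020-10-29 05:42 MTN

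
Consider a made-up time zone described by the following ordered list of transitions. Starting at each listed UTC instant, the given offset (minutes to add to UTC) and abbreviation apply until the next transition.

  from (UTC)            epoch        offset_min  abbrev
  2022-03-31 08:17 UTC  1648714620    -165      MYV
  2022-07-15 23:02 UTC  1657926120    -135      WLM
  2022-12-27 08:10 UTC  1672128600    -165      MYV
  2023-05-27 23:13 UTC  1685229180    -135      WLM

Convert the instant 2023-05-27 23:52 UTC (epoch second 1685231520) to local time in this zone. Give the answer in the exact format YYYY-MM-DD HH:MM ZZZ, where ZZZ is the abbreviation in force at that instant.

2023-05-27 21:37 WLM

Query: 2023-05-27 23:52 UTC
Rule 4/4 (WLM, -02:15): 2023-05-27 23:13 UTC ≤ query < +∞
23·60 + 52 - 135 = 1297 min
1297 = 0·1440 + 1297; 1297 = 21·60 + 37 → 21:37, same day
→ 2023-05-27 21:37 WLM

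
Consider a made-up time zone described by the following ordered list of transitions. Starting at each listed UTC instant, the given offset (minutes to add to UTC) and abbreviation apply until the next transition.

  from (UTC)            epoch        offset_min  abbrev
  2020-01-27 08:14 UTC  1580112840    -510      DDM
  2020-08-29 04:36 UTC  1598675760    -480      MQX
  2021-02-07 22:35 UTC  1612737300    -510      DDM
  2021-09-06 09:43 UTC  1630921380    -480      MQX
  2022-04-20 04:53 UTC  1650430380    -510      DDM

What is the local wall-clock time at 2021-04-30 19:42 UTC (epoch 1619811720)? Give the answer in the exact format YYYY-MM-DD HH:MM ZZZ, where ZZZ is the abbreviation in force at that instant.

Query: 2021-04-30 19:42 UTC
Rule 3/5 (DDM, -08:30): 2021-02-07 22:35 UTC ≤ query < 2021-09-06 09:43 UTC
19·60 + 42 - 510 = 672 min
672 = 0·1440 + 672; 672 = 11·60 + 12 → 11:12, same day
→ 2021-04-30 11:12 DDM

2021-04-30 11:12 DDM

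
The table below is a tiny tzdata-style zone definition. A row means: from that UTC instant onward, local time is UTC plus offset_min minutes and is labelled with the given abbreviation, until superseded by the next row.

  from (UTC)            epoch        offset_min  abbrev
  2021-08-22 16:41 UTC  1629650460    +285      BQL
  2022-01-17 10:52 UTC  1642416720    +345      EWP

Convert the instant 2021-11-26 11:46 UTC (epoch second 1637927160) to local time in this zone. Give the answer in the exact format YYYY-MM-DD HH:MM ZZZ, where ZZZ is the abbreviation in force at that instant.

Query: 2021-11-26 11:46 UTC
Rule 1/2 (BQL, +04:45): 2021-08-22 16:41 UTC ≤ query < 2022-01-17 10:52 UTC
11·60 + 46 + 285 = 991 min
991 = 0·1440 + 991; 991 = 16·60 + 31 → 16:31, same day
→ 2021-11-26 16:31 BQL

2021-11-26 16:31 BQL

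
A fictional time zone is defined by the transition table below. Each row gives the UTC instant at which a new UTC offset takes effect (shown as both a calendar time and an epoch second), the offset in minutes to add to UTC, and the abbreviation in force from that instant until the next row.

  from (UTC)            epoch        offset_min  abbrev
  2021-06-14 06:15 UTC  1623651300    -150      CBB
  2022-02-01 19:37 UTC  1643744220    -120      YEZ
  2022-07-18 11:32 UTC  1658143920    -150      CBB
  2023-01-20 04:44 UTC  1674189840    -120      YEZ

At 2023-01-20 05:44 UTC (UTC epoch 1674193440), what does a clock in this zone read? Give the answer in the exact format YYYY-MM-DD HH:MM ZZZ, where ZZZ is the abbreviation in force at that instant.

Query: 2023-01-20 05:44 UTC
Rule 4/4 (YEZ, -02:00): 2023-01-20 04:44 UTC ≤ query < +∞
5·60 + 44 - 120 = 224 min
224 = 0·1440 + 224; 224 = 3·60 + 44 → 03:44, same day
→ 2023-01-20 03:44 YEZ

2023-01-20 03:44 YEZ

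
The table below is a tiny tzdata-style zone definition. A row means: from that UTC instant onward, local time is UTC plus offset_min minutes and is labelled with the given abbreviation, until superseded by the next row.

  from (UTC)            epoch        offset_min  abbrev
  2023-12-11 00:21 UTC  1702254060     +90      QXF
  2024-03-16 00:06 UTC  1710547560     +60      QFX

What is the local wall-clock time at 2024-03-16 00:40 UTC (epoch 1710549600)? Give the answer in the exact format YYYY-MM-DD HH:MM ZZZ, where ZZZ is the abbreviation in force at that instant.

2024-03-16 01:40 QFX

Query: 2024-03-16 00:40 UTC
Rule 2/2 (QFX, +01:00): 2024-03-16 00:06 UTC ≤ query < +∞
0·60 + 40 + 60 = 100 min
100 = 0·1440 + 100; 100 = 1·60 + 40 → 01:40, same day
→ 2024-03-16 01:40 QFX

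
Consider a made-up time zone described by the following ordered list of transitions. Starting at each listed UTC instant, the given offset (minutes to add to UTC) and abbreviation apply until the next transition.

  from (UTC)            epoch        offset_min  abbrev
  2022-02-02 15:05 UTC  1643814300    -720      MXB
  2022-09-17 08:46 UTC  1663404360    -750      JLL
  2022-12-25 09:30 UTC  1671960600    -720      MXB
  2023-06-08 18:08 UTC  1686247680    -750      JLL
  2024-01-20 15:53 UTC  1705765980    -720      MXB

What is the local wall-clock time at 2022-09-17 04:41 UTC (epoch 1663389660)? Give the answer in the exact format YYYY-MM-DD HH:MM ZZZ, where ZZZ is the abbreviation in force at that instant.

Query: 2022-09-17 04:41 UTC
Rule 1/5 (MXB, -12:00): 2022-02-02 15:05 UTC ≤ query < 2022-09-17 08:46 UTC
4·60 + 41 - 720 = -439 min
-439 = -1·1440 + 1001; 1001 = 16·60 + 41 → 16:41, 2022-09-17 - 1 day = 2022-09-16
→ 2022-09-16 16:41 MXB

2022-09-16 16:41 MXB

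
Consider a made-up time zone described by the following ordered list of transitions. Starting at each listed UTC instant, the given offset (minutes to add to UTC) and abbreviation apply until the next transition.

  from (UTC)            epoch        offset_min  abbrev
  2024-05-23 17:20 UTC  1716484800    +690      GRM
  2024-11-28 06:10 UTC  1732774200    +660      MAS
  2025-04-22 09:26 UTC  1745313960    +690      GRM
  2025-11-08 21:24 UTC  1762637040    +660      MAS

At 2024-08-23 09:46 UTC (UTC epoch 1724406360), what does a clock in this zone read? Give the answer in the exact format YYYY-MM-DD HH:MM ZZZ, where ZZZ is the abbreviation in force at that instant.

2024-08-23 21:16 GRM

Query: 2024-08-23 09:46 UTC
Rule 1/4 (GRM, +11:30): 2024-05-23 17:20 UTC ≤ query < 2024-11-28 06:10 UTC
9·60 + 46 + 690 = 1276 min
1276 = 0·1440 + 1276; 1276 = 21·60 + 16 → 21:16, same day
→ 2024-08-23 21:16 GRM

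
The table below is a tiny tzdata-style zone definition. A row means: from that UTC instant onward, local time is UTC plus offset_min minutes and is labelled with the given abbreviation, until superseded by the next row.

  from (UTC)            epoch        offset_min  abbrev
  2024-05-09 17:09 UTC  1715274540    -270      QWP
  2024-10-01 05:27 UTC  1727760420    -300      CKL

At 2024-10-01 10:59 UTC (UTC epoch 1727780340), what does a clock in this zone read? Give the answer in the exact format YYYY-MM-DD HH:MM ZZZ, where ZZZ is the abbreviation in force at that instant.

Query: 2024-10-01 10:59 UTC
Rule 2/2 (CKL, -05:00): 2024-10-01 05:27 UTC ≤ query < +∞
10·60 + 59 - 300 = 359 min
359 = 0·1440 + 359; 359 = 5·60 + 59 → 05:59, same day
→ 2024-10-01 05:59 CKL

2024-10-01 05:59 CKL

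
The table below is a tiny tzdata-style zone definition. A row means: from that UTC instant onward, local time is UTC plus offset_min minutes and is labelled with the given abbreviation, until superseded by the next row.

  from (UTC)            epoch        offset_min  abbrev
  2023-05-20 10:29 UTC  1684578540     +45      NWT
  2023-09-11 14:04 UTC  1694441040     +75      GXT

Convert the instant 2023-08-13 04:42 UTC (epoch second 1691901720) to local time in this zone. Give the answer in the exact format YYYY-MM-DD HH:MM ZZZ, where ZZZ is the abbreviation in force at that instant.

Query: 2023-08-13 04:42 UTC
Rule 1/2 (NWT, +00:45): 2023-05-20 10:29 UTC ≤ query < 2023-09-11 14:04 UTC
4·60 + 42 + 45 = 327 min
327 = 0·1440 + 327; 327 = 5·60 + 27 → 05:27, same day
→ 2023-08-13 05:27 NWT

2023-08-13 05:27 NWT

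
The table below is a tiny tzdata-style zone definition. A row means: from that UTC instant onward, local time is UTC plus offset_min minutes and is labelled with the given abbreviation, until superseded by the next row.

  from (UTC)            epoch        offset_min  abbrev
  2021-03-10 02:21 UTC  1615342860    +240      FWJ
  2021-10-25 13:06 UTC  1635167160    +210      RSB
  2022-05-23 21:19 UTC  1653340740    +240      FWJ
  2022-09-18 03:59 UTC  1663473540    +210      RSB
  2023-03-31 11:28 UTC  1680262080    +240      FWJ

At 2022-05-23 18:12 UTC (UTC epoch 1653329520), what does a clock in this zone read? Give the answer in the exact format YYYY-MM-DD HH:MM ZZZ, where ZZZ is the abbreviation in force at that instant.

Query: 2022-05-23 18:12 UTC
Rule 2/5 (RSB, +03:30): 2021-10-25 13:06 UTC ≤ query < 2022-05-23 21:19 UTC
18·60 + 12 + 210 = 1302 min
1302 = 0·1440 + 1302; 1302 = 21·60 + 42 → 21:42, same day
→ 2022-05-23 21:42 RSB

2022-05-23 21:42 RSB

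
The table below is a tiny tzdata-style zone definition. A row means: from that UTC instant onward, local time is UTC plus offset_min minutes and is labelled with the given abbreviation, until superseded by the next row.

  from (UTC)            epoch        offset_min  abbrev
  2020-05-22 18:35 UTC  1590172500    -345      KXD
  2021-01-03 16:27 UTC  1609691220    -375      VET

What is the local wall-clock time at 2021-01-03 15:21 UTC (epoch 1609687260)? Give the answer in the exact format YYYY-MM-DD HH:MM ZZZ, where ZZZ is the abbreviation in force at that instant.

2021-01-03 09:36 KXD

Query: 2021-01-03 15:21 UTC
Rule 1/2 (KXD, -05:45): 2020-05-22 18:35 UTC ≤ query < 2021-01-03 16:27 UTC
15·60 + 21 - 345 = 576 min
576 = 0·1440 + 576; 576 = 9·60 + 36 → 09:36, same day
→ 2021-01-03 09:36 KXD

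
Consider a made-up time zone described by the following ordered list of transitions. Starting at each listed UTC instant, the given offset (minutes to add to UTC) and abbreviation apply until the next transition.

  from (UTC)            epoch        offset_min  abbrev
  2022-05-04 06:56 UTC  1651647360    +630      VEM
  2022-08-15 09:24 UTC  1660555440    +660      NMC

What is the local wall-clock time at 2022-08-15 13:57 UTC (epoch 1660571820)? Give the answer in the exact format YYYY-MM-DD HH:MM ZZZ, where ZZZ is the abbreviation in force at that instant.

Query: 2022-08-15 13:57 UTC
Rule 2/2 (NMC, +11:00): 2022-08-15 09:24 UTC ≤ query < +∞
13·60 + 57 + 660 = 1497 min
1497 = 1·1440 + 57; 57 = 0·60 + 57 → 00:57, 2022-08-15 + 1 day = 2022-08-16
→ 2022-08-16 00:57 NMC

2022-08-16 00:57 NMC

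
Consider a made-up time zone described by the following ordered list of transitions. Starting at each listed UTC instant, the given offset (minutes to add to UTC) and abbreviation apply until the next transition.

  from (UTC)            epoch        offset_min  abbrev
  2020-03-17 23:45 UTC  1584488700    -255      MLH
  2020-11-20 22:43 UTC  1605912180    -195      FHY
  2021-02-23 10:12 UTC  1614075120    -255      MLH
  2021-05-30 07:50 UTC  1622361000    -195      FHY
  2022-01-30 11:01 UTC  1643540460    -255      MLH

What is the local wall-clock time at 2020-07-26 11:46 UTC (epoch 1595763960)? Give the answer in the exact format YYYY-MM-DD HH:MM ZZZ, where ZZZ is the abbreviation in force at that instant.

Query: 2020-07-26 11:46 UTC
Rule 1/5 (MLH, -04:15): 2020-03-17 23:45 UTC ≤ query < 2020-11-20 22:43 UTC
11·60 + 46 - 255 = 451 min
451 = 0·1440 + 451; 451 = 7·60 + 31 → 07:31, same day
→ 2020-07-26 07:31 MLH

2020-07-26 07:31 MLH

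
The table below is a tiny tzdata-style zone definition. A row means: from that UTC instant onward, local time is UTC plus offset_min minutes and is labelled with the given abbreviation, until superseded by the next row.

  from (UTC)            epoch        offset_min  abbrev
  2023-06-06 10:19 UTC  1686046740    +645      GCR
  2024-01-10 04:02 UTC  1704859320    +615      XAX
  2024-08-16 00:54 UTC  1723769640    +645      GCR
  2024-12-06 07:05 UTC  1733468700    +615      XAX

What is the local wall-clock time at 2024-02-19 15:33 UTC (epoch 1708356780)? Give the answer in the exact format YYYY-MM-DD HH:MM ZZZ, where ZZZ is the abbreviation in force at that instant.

Query: 2024-02-19 15:33 UTC
Rule 2/4 (XAX, +10:15): 2024-01-10 04:02 UTC ≤ query < 2024-08-16 00:54 UTC
15·60 + 33 + 615 = 1548 min
1548 = 1·1440 + 108; 108 = 1·60 + 48 → 01:48, 2024-02-19 + 1 day = 2024-02-20
→ 2024-02-20 01:48 XAX

2024-02-20 01:48 XAX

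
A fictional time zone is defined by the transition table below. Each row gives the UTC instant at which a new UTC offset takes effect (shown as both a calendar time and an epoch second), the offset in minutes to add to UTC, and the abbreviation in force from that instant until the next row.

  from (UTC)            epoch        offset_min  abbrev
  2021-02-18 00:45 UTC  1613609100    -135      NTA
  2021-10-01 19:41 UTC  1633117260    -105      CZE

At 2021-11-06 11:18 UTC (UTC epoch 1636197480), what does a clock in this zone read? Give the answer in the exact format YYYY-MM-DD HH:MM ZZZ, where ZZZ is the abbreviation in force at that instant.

2021-11-06 09:33 CZE

Query: 2021-11-06 11:18 UTC
Rule 2/2 (CZE, -01:45): 2021-10-01 19:41 UTC ≤ query < +∞
11·60 + 18 - 105 = 573 min
573 = 0·1440 + 573; 573 = 9·60 + 33 → 09:33, same day
→ 2021-11-06 09:33 CZE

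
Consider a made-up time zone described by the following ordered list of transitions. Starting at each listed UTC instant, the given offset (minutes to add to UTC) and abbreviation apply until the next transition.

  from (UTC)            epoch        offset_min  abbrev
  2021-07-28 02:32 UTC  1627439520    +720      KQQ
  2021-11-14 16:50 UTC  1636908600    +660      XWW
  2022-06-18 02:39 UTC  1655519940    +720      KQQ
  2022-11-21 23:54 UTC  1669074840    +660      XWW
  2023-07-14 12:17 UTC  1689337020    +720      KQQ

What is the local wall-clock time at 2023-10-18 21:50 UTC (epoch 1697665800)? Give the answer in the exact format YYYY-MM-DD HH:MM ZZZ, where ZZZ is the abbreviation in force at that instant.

2023-10-19 09:50 KQQ

Query: 2023-10-18 21:50 UTC
Rule 5/5 (KQQ, +12:00): 2023-07-14 12:17 UTC ≤ query < +∞
21·60 + 50 + 720 = 2030 min
2030 = 1·1440 + 590; 590 = 9·60 + 50 → 09:50, 2023-10-18 + 1 day = 2023-10-19
→ 2023-10-19 09:50 KQQ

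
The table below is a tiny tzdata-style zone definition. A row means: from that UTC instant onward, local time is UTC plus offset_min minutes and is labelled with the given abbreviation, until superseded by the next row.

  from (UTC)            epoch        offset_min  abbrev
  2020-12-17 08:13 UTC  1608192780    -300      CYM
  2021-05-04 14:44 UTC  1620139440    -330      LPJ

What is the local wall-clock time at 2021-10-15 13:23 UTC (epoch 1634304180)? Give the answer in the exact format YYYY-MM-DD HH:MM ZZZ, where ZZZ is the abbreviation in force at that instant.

2021-10-15 07:53 LPJ

Query: 2021-10-15 13:23 UTC
Rule 2/2 (LPJ, -05:30): 2021-05-04 14:44 UTC ≤ query < +∞
13·60 + 23 - 330 = 473 min
473 = 0·1440 + 473; 473 = 7·60 + 53 → 07:53, same day
→ 2021-10-15 07:53 LPJ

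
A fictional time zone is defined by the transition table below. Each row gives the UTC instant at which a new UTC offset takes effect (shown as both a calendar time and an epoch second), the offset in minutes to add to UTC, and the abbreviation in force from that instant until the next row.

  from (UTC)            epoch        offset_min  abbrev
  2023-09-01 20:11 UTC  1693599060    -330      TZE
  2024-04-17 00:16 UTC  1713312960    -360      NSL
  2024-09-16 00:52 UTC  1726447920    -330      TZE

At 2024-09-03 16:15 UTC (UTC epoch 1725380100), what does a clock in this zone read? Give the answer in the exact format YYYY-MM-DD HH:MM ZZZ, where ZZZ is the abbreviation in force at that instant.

2024-09-03 10:15 NSL

Query: 2024-09-03 16:15 UTC
Rule 2/3 (NSL, -06:00): 2024-04-17 00:16 UTC ≤ query < 2024-09-16 00:52 UTC
16·60 + 15 - 360 = 615 min
615 = 0·1440 + 615; 615 = 10·60 + 15 → 10:15, same day
→ 2024-09-03 10:15 NSL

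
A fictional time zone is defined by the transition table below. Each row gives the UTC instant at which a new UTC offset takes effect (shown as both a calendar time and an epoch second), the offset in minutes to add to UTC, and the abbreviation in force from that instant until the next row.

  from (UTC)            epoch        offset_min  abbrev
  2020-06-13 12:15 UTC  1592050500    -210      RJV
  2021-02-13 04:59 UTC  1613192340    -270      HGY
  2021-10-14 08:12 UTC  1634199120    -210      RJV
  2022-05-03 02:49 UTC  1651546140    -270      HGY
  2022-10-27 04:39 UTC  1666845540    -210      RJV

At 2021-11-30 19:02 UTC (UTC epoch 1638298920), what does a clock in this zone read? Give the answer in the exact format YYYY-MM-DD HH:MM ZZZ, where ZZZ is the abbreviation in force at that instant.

Query: 2021-11-30 19:02 UTC
Rule 3/5 (RJV, -03:30): 2021-10-14 08:12 UTC ≤ query < 2022-05-03 02:49 UTC
19·60 + 2 - 210 = 932 min
932 = 0·1440 + 932; 932 = 15·60 + 32 → 15:32, same day
→ 2021-11-30 15:32 RJV

2021-11-30 15:32 RJV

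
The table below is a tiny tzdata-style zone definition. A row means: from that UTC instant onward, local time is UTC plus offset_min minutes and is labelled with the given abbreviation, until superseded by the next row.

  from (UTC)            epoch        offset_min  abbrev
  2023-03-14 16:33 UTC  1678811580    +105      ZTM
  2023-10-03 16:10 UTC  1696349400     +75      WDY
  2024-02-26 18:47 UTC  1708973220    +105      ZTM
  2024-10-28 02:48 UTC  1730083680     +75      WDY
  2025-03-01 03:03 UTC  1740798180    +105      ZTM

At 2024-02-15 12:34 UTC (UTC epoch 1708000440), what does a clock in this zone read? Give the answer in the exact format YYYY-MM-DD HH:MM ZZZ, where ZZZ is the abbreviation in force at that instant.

2024-02-15 13:49 WDY

Query: 2024-02-15 12:34 UTC
Rule 2/5 (WDY, +01:15): 2023-10-03 16:10 UTC ≤ query < 2024-02-26 18:47 UTC
12·60 + 34 + 75 = 829 min
829 = 0·1440 + 829; 829 = 13·60 + 49 → 13:49, same day
→ 2024-02-15 13:49 WDY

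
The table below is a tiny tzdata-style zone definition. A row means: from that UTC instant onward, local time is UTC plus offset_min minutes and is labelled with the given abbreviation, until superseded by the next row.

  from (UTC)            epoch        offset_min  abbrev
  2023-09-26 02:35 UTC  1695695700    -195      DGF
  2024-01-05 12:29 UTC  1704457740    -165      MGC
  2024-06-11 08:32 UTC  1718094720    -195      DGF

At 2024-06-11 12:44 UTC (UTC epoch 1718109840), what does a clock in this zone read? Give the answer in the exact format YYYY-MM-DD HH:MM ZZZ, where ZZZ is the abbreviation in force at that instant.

2024-06-11 09:29 DGF

Query: 2024-06-11 12:44 UTC
Rule 3/3 (DGF, -03:15): 2024-06-11 08:32 UTC ≤ query < +∞
12·60 + 44 - 195 = 569 min
569 = 0·1440 + 569; 569 = 9·60 + 29 → 09:29, same day
→ 2024-06-11 09:29 DGF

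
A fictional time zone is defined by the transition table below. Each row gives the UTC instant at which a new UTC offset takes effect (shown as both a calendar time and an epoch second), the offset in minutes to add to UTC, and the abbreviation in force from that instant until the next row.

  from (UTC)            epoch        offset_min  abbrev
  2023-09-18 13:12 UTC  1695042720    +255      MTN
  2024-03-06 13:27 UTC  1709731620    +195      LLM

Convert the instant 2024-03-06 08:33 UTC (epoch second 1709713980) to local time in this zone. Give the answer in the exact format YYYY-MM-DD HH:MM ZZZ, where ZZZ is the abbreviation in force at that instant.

Query: 2024-03-06 08:33 UTC
Rule 1/2 (MTN, +04:15): 2023-09-18 13:12 UTC ≤ query < 2024-03-06 13:27 UTC
8·60 + 33 + 255 = 768 min
768 = 0·1440 + 768; 768 = 12·60 + 48 → 12:48, same day
→ 2024-03-06 12:48 MTN

2024-03-06 12:48 MTN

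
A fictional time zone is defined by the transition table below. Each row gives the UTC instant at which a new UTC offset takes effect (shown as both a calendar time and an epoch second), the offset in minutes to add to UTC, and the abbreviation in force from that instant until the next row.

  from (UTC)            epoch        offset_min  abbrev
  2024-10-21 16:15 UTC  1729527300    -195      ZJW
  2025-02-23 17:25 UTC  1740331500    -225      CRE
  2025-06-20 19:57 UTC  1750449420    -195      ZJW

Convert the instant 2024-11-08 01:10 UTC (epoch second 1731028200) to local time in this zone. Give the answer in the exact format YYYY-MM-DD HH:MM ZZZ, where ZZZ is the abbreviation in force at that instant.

Query: 2024-11-08 01:10 UTC
Rule 1/3 (ZJW, -03:15): 2024-10-21 16:15 UTC ≤ query < 2025-02-23 17:25 UTC
1·60 + 10 - 195 = -125 min
-125 = -1·1440 + 1315; 1315 = 21·60 + 55 → 21:55, 2024-11-08 - 1 day = 2024-11-07
→ 2024-11-07 21:55 ZJW

2024-11-07 21:55 ZJW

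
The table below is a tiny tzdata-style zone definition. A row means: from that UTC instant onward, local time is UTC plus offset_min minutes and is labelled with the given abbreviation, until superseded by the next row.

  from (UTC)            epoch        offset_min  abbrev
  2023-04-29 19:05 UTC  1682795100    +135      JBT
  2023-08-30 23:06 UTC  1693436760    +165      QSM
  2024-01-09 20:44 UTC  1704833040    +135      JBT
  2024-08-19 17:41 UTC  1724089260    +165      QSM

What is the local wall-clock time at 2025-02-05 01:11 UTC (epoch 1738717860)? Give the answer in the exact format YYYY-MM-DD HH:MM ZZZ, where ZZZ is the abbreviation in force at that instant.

2025-02-05 03:56 QSM

Query: 2025-02-05 01:11 UTC
Rule 4/4 (QSM, +02:45): 2024-08-19 17:41 UTC ≤ query < +∞
1·60 + 11 + 165 = 236 min
236 = 0·1440 + 236; 236 = 3·60 + 56 → 03:56, same day
→ 2025-02-05 03:56 QSM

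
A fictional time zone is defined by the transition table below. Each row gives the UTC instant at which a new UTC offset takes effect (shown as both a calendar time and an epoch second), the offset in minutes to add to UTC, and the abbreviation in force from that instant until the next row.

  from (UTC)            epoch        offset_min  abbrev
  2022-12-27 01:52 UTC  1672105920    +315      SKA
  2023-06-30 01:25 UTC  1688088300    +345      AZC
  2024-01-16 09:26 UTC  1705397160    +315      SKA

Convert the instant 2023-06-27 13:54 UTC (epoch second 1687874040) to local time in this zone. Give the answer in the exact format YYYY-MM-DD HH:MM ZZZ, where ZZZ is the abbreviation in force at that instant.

Query: 2023-06-27 13:54 UTC
Rule 1/3 (SKA, +05:15): 2022-12-27 01:52 UTC ≤ query < 2023-06-30 01:25 UTC
13·60 + 54 + 315 = 1149 min
1149 = 0·1440 + 1149; 1149 = 19·60 + 9 → 19:09, same day
→ 2023-06-27 19:09 SKA

2023-06-27 19:09 SKA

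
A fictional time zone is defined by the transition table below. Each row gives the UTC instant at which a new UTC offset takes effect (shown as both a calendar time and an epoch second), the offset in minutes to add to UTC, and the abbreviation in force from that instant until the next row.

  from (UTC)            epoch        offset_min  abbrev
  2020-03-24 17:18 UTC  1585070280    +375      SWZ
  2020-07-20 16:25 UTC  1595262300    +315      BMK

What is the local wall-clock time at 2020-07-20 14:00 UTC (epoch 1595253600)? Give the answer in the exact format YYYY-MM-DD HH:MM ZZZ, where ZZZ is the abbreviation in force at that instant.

Query: 2020-07-20 14:00 UTC
Rule 1/2 (SWZ, +06:15): 2020-03-24 17:18 UTC ≤ query < 2020-07-20 16:25 UTC
14·60 + 0 + 375 = 1215 min
1215 = 0·1440 + 1215; 1215 = 20·60 + 15 → 20:15, same day
→ 2020-07-20 20:15 SWZ

2020-07-20 20:15 SWZ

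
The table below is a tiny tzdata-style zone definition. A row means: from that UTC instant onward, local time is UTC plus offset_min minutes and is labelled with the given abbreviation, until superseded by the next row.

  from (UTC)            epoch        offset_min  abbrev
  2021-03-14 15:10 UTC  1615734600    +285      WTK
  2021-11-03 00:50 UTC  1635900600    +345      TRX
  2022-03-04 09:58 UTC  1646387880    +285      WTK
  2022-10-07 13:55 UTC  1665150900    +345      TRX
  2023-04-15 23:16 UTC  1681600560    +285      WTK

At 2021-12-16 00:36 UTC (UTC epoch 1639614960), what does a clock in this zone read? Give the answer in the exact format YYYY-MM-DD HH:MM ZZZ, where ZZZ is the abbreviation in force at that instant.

2021-12-16 06:21 TRX

Query: 2021-12-16 00:36 UTC
Rule 2/5 (TRX, +05:45): 2021-11-03 00:50 UTC ≤ query < 2022-03-04 09:58 UTC
0·60 + 36 + 345 = 381 min
381 = 0·1440 + 381; 381 = 6·60 + 21 → 06:21, same day
→ 2021-12-16 06:21 TRX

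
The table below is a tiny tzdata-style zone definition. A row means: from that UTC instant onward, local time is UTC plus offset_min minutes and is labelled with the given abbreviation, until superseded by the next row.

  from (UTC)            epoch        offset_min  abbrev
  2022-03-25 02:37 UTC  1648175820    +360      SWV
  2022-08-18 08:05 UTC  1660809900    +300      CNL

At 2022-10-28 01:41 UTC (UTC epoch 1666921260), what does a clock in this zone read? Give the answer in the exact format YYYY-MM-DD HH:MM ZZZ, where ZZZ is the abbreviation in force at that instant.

Query: 2022-10-28 01:41 UTC
Rule 2/2 (CNL, +05:00): 2022-08-18 08:05 UTC ≤ query < +∞
1·60 + 41 + 300 = 401 min
401 = 0·1440 + 401; 401 = 6·60 + 41 → 06:41, same day
→ 2022-10-28 06:41 CNL

2022-10-28 06:41 CNL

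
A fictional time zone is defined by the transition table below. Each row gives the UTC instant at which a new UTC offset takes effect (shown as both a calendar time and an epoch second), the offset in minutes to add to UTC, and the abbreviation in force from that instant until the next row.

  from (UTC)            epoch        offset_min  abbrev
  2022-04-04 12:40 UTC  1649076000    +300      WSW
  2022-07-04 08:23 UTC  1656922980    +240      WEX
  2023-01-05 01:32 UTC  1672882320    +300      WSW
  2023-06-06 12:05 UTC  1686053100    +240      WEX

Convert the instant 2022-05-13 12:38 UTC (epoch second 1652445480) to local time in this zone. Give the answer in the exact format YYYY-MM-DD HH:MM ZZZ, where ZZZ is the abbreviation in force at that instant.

2022-05-13 17:38 WSW

Query: 2022-05-13 12:38 UTC
Rule 1/4 (WSW, +05:00): 2022-04-04 12:40 UTC ≤ query < 2022-07-04 08:23 UTC
12·60 + 38 + 300 = 1058 min
1058 = 0·1440 + 1058; 1058 = 17·60 + 38 → 17:38, same day
→ 2022-05-13 17:38 WSW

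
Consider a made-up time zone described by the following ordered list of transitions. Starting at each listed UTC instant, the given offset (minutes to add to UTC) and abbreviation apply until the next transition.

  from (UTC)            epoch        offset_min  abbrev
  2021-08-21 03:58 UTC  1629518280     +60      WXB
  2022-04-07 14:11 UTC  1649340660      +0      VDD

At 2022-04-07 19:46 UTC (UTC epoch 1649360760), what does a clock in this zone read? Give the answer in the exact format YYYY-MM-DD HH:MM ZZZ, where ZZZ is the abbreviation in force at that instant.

Query: 2022-04-07 19:46 UTC
Rule 2/2 (VDD, +00:00): 2022-04-07 14:11 UTC ≤ query < +∞
19·60 + 46 + 0 = 1186 min
1186 = 0·1440 + 1186; 1186 = 19·60 + 46 → 19:46, same day
→ 2022-04-07 19:46 VDD

2022-04-07 19:46 VDD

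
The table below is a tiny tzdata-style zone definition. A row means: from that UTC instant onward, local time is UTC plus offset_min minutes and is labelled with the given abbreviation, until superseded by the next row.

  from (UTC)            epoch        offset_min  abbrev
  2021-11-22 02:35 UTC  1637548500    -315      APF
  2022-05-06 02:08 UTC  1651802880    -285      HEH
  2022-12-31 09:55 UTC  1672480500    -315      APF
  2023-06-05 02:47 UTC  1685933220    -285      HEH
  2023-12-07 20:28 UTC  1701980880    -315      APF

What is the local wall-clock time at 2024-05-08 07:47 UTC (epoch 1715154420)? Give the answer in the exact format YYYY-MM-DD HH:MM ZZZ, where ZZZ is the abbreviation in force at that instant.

2024-05-08 02:32 APF

Query: 2024-05-08 07:47 UTC
Rule 5/5 (APF, -05:15): 2023-12-07 20:28 UTC ≤ query < +∞
7·60 + 47 - 315 = 152 min
152 = 0·1440 + 152; 152 = 2·60 + 32 → 02:32, same day
→ 2024-05-08 02:32 APF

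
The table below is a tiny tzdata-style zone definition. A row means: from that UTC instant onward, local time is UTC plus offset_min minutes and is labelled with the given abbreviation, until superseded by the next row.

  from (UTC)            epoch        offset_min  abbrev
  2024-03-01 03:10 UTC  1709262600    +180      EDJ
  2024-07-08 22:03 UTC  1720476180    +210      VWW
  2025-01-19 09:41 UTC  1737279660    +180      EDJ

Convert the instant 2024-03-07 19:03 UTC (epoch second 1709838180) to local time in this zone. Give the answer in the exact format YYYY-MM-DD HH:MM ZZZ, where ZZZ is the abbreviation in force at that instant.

2024-03-07 22:03 EDJ

Query: 2024-03-07 19:03 UTC
Rule 1/3 (EDJ, +03:00): 2024-03-01 03:10 UTC ≤ query < 2024-07-08 22:03 UTC
19·60 + 3 + 180 = 1323 min
1323 = 0·1440 + 1323; 1323 = 22·60 + 3 → 22:03, same day
→ 2024-03-07 22:03 EDJ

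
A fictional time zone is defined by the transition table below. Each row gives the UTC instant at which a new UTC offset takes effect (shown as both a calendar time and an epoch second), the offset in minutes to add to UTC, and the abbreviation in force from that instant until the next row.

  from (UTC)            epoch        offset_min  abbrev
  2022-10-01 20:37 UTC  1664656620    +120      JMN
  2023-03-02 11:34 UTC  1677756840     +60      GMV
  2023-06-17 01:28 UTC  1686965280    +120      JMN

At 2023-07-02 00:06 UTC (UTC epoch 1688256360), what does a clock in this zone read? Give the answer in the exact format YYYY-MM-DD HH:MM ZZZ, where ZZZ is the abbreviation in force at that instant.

Query: 2023-07-02 00:06 UTC
Rule 3/3 (JMN, +02:00): 2023-06-17 01:28 UTC ≤ query < +∞
0·60 + 6 + 120 = 126 min
126 = 0·1440 + 126; 126 = 2·60 + 6 → 02:06, same day
→ 2023-07-02 02:06 JMN

2023-07-02 02:06 JMN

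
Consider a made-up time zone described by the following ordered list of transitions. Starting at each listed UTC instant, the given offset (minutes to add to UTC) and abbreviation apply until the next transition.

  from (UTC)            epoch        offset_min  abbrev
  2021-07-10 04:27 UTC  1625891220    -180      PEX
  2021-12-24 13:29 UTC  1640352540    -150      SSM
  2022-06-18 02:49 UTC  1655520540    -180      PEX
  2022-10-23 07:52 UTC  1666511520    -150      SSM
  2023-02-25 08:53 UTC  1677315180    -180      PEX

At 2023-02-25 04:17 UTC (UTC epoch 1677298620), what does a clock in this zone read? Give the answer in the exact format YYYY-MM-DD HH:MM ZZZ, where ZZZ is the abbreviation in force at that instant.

Query: 2023-02-25 04:17 UTC
Rule 4/5 (SSM, -02:30): 2022-10-23 07:52 UTC ≤ query < 2023-02-25 08:53 UTC
4·60 + 17 - 150 = 107 min
107 = 0·1440 + 107; 107 = 1·60 + 47 → 01:47, same day
→ 2023-02-25 01:47 SSM

2023-02-25 01:47 SSM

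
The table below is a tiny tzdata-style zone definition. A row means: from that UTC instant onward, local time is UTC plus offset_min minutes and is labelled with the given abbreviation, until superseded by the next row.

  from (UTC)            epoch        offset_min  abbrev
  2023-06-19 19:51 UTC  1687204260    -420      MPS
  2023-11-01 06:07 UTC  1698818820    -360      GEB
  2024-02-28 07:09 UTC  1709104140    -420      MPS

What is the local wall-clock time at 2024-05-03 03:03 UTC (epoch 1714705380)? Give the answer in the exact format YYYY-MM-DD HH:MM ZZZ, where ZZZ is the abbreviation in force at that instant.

Query: 2024-05-03 03:03 UTC
Rule 3/3 (MPS, -07:00): 2024-02-28 07:09 UTC ≤ query < +∞
3·60 + 3 - 420 = -237 min
-237 = -1·1440 + 1203; 1203 = 20·60 + 3 → 20:03, 2024-05-03 - 1 day = 2024-05-02
→ 2024-05-02 20:03 MPS

2024-05-02 20:03 MPS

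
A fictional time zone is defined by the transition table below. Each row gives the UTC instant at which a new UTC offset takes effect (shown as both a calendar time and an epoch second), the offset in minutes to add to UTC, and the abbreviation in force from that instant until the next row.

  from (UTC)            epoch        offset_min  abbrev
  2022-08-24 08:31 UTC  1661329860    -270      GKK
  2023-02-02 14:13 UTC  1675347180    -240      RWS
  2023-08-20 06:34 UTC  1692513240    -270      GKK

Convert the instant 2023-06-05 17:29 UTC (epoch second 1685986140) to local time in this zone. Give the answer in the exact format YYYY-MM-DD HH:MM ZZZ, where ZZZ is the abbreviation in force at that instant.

Query: 2023-06-05 17:29 UTC
Rule 2/3 (RWS, -04:00): 2023-02-02 14:13 UTC ≤ query < 2023-08-20 06:34 UTC
17·60 + 29 - 240 = 809 min
809 = 0·1440 + 809; 809 = 13·60 + 29 → 13:29, same day
→ 2023-06-05 13:29 RWS

2023-06-05 13:29 RWS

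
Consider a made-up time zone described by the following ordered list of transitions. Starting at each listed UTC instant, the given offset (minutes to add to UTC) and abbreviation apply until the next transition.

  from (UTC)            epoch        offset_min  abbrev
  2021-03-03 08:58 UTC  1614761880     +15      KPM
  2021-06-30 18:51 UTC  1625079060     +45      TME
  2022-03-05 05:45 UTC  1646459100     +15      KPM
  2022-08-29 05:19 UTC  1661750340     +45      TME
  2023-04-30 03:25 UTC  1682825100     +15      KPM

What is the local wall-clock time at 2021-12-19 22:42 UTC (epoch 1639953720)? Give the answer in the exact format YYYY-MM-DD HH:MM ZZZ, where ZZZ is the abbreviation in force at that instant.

Query: 2021-12-19 22:42 UTC
Rule 2/5 (TME, +00:45): 2021-06-30 18:51 UTC ≤ query < 2022-03-05 05:45 UTC
22·60 + 42 + 45 = 1407 min
1407 = 0·1440 + 1407; 1407 = 23·60 + 27 → 23:27, same day
→ 2021-12-19 23:27 TME

2021-12-19 23:27 TME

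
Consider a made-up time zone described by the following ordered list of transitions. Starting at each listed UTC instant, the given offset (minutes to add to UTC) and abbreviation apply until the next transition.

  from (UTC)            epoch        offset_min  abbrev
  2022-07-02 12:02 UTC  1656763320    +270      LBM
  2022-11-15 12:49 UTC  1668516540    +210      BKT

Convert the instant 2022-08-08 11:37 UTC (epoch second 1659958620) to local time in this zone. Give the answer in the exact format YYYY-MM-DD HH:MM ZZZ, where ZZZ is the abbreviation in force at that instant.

Query: 2022-08-08 11:37 UTC
Rule 1/2 (LBM, +04:30): 2022-07-02 12:02 UTC ≤ query < 2022-11-15 12:49 UTC
11·60 + 37 + 270 = 967 min
967 = 0·1440 + 967; 967 = 16·60 + 7 → 16:07, same day
→ 2022-08-08 16:07 LBM

2022-08-08 16:07 LBM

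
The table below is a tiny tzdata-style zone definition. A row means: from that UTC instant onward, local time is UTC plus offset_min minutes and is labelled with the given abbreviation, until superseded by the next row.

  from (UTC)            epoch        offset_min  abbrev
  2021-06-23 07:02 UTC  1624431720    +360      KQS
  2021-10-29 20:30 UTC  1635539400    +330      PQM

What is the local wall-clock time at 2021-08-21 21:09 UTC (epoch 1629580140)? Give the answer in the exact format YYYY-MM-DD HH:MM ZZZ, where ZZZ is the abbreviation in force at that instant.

Query: 2021-08-21 21:09 UTC
Rule 1/2 (KQS, +06:00): 2021-06-23 07:02 UTC ≤ query < 2021-10-29 20:30 UTC
21·60 + 9 + 360 = 1629 min
1629 = 1·1440 + 189; 189 = 3·60 + 9 → 03:09, 2021-08-21 + 1 day = 2021-08-22
→ 2021-08-22 03:09 KQS

2021-08-22 03:09 KQS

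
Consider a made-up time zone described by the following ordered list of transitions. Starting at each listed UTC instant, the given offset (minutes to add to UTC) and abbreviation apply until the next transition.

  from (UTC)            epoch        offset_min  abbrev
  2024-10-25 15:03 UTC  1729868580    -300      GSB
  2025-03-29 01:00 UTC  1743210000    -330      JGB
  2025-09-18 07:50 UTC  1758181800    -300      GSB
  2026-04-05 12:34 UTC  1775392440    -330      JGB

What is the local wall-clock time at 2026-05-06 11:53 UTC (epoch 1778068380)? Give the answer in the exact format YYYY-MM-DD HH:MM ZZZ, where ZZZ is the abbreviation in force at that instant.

2026-05-06 06:23 JGB

Query: 2026-05-06 11:53 UTC
Rule 4/4 (JGB, -05:30): 2026-04-05 12:34 UTC ≤ query < +∞
11·60 + 53 - 330 = 383 min
383 = 0·1440 + 383; 383 = 6·60 + 23 → 06:23, same day
→ 2026-05-06 06:23 JGB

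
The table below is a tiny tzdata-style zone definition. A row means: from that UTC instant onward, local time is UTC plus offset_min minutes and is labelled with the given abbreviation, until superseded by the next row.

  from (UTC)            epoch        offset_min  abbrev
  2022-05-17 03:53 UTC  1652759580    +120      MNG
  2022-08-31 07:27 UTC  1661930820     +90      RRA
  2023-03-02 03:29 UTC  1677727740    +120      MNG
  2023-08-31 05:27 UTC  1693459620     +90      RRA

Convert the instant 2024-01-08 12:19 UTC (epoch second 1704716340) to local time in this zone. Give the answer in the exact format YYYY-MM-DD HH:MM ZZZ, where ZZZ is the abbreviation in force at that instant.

2024-01-08 13:49 RRA

Query: 2024-01-08 12:19 UTC
Rule 4/4 (RRA, +01:30): 2023-08-31 05:27 UTC ≤ query < +∞
12·60 + 19 + 90 = 829 min
829 = 0·1440 + 829; 829 = 13·60 + 49 → 13:49, same day
→ 2024-01-08 13:49 RRA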